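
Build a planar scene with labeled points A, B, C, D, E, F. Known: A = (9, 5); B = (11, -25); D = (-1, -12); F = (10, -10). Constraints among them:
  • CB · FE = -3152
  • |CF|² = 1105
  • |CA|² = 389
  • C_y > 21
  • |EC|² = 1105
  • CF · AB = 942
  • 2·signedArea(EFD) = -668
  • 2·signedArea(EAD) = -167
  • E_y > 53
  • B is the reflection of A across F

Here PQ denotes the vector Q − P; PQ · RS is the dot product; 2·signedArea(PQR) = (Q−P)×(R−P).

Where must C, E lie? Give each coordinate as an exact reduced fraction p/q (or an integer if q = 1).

C = (19, 22)
E = (28, 54)

1. C_x = 19  [line -2·x + 30·y + -622 = 0 ∩ |CF|² = 1105]
2. C_y = 22  [line -2·x + 30·y + -622 = 0 ∩ |CF|² = 1105]
   → C = (19, 22)
3. E_x = 28  [CB · FE = -3152 ∩ 2·signedArea(EFD) = -668]
4. E_y = 54  [CB · FE = -3152 ∩ 2·signedArea(EFD) = -668]
   → E = (28, 54)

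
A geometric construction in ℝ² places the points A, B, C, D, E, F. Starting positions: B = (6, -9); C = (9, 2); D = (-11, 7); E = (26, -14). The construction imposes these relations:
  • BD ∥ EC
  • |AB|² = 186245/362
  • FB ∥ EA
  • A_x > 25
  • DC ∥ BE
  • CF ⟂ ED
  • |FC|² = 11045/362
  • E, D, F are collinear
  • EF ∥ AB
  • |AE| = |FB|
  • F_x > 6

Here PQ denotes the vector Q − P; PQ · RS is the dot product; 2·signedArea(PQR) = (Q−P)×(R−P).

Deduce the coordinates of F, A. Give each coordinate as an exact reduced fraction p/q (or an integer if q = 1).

1. F_x = 2271/362  [E, D, F are collinear ∩ CF ⟂ ED]
2. F_y = -1015/362  [E, D, F are collinear ∩ CF ⟂ ED]
   → F = (2271/362, -1015/362)
3. A_x = 9313/362  [EF ∥ AB ∩ FB ∥ EA]
4. A_y = -7311/362  [EF ∥ AB ∩ FB ∥ EA]
   → A = (9313/362, -7311/362)

A = (9313/362, -7311/362)
F = (2271/362, -1015/362)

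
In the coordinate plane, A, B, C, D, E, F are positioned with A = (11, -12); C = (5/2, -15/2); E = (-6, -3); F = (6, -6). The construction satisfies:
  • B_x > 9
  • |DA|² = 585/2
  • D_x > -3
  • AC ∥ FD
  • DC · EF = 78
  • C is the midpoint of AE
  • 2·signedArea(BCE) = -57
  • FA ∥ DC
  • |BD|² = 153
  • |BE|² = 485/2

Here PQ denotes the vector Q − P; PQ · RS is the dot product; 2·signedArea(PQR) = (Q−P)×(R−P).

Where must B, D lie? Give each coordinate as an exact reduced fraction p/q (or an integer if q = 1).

1. B_x = 19/2  [line -9/2·x + -17/2·y + 9/2 = 0 ∩ |BE|² = 485/2]
2. B_y = -9/2  [line -9/2·x + -17/2·y + 9/2 = 0 ∩ |BE|² = 485/2]
   → B = (19/2, -9/2)
3. D_x = -5/2  [FA ∥ DC ∩ AC ∥ FD]
4. D_y = -3/2  [FA ∥ DC ∩ AC ∥ FD]
   → D = (-5/2, -3/2)

B = (19/2, -9/2)
D = (-5/2, -3/2)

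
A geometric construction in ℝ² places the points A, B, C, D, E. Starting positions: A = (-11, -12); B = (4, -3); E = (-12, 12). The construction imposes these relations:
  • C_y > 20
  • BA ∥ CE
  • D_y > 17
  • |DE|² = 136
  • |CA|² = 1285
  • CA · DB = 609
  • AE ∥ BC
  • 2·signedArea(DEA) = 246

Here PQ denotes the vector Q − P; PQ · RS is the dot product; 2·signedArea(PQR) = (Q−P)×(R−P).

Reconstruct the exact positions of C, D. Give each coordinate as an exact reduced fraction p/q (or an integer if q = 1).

1. C_x = 3  [BA ∥ CE ∩ AE ∥ BC]
2. C_y = 21  [BA ∥ CE ∩ AE ∥ BC]
   → C = (3, 21)
3. D_x = -2  [2·signedArea(DEA) = 246 ∩ CA · DB = 609]
4. D_y = 18  [2·signedArea(DEA) = 246 ∩ CA · DB = 609]
   → D = (-2, 18)

C = (3, 21)
D = (-2, 18)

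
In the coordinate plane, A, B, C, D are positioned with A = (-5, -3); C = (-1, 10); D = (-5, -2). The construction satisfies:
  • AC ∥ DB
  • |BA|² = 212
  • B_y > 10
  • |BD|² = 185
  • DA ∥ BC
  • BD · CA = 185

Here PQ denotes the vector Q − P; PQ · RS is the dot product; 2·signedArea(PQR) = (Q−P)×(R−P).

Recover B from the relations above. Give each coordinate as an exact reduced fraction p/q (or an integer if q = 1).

B = (-1, 11)

1. B_x = -1  [DA ∥ BC ∩ AC ∥ DB]
2. B_y = 11  [DA ∥ BC ∩ AC ∥ DB]
   → B = (-1, 11)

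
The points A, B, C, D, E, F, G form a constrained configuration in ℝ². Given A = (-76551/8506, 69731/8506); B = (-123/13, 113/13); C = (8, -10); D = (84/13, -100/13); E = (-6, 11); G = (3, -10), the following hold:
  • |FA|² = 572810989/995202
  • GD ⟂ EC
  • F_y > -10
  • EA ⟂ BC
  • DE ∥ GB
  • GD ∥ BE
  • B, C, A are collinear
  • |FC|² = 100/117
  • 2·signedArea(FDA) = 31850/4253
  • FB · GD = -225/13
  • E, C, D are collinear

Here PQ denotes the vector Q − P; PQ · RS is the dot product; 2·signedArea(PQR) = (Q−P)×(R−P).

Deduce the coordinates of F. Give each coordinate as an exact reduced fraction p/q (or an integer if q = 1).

F = (292/39, -120/13)

1. F_x = 292/39  [2·signedArea(FDA) = 31850/4253 ∩ FB · GD = -225/13]
2. F_y = -120/13  [2·signedArea(FDA) = 31850/4253 ∩ FB · GD = -225/13]
   → F = (292/39, -120/13)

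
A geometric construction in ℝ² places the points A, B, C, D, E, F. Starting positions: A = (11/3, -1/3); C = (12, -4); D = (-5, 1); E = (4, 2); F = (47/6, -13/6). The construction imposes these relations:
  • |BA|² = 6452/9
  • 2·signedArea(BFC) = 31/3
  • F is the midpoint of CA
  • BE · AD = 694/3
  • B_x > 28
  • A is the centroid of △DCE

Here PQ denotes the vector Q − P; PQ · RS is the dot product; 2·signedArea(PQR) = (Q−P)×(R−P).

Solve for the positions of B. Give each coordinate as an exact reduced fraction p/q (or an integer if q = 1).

1. B_x = 29  [2·signedArea(BFC) = 31/3 ∩ BE · AD = 694/3]
2. B_y = -9  [2·signedArea(BFC) = 31/3 ∩ BE · AD = 694/3]
   → B = (29, -9)

B = (29, -9)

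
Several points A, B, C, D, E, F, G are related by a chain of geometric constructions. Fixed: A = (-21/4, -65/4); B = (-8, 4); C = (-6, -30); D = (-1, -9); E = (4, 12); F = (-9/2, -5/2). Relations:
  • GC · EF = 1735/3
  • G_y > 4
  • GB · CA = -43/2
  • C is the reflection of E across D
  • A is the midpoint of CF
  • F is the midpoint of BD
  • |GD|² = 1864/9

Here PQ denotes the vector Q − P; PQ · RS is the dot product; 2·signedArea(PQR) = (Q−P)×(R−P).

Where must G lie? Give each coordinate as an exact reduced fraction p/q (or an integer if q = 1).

1. G_x = 7/3  [GC · EF = 1735/3 ∩ GB · CA = -43/2]
2. G_y = 5  [GC · EF = 1735/3 ∩ GB · CA = -43/2]
   → G = (7/3, 5)

G = (7/3, 5)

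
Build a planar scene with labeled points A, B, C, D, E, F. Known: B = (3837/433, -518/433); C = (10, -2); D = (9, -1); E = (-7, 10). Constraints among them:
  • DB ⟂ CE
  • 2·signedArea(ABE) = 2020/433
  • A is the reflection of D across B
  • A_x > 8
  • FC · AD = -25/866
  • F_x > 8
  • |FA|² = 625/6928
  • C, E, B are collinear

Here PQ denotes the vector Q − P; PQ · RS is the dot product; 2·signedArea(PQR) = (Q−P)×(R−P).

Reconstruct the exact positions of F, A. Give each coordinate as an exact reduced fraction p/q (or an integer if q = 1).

1. A_x = 3777/433  [A is the reflection of D across B]
2. A_y = -603/433  [A is the reflection of D across B]
   → A = (3777/433, -603/433)
3. F_x = 3852/433  [line -120/433·x + -170/433·y + 1745/866 = 0 ∩ |FA|² = 625/6928]
4. F_y = -1987/1732  [line -120/433·x + -170/433·y + 1745/866 = 0 ∩ |FA|² = 625/6928]
   → F = (3852/433, -1987/1732)

A = (3777/433, -603/433)
F = (3852/433, -1987/1732)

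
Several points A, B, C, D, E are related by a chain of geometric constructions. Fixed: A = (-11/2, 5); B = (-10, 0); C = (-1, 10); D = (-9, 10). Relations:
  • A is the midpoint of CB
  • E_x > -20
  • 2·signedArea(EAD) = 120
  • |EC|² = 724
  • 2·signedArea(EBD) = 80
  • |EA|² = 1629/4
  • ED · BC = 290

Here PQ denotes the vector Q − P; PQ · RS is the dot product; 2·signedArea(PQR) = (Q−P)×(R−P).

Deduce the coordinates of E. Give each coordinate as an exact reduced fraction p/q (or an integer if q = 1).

E = (-19, -10)

1. E_x = -19  [2·signedArea(EBD) = 80 ∩ ED · BC = 290]
2. E_y = -10  [2·signedArea(EBD) = 80 ∩ ED · BC = 290]
   → E = (-19, -10)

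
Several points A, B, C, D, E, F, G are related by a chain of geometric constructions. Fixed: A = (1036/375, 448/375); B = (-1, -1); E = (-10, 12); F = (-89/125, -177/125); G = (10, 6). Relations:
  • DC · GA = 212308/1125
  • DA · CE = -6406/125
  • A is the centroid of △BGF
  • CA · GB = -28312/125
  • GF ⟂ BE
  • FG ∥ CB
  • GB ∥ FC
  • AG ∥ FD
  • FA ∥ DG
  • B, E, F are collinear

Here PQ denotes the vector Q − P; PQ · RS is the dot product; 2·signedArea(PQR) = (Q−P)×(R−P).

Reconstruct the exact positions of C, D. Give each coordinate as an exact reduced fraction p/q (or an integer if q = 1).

C = (-1464/125, -1052/125)
D = (2447/375, 1271/375)

1. C_x = -1464/125  [FG ∥ CB ∩ GB ∥ FC]
2. C_y = -1052/125  [FG ∥ CB ∩ GB ∥ FC]
   → C = (-1464/125, -1052/125)
3. D_x = 2447/375  [FA ∥ DG ∩ AG ∥ FD]
4. D_y = 1271/375  [FA ∥ DG ∩ AG ∥ FD]
   → D = (2447/375, 1271/375)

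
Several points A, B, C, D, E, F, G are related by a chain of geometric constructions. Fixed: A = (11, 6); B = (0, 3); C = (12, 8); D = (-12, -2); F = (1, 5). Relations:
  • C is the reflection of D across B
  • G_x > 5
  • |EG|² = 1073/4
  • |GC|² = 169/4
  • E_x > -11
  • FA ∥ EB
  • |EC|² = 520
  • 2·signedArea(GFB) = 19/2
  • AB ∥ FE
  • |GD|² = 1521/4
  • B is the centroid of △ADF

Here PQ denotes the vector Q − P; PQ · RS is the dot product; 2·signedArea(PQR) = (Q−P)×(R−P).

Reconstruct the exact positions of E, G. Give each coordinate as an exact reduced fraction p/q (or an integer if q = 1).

E = (-10, 2)
G = (6, 11/2)

1. E_x = -10  [FA ∥ EB ∩ AB ∥ FE]
2. E_y = 2  [FA ∥ EB ∩ AB ∥ FE]
   → E = (-10, 2)
3. G_x = 6  [line 2·x + -1·y + -13/2 = 0 ∩ |GD|² = 1521/4]
4. G_y = 11/2  [line 2·x + -1·y + -13/2 = 0 ∩ |GD|² = 1521/4]
   → G = (6, 11/2)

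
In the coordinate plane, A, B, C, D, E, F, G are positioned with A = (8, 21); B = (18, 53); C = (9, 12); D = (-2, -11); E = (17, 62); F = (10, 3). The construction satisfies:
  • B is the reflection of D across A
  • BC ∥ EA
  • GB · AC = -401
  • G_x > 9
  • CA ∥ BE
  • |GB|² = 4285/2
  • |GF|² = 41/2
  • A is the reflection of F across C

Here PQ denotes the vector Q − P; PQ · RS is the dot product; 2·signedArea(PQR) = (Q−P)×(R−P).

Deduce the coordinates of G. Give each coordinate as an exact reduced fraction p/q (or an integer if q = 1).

1. G_x = 19/2  [line -1·x + 9·y + -58 = 0 ∩ |GF|² = 41/2]
2. G_y = 15/2  [line -1·x + 9·y + -58 = 0 ∩ |GF|² = 41/2]
   → G = (19/2, 15/2)

G = (19/2, 15/2)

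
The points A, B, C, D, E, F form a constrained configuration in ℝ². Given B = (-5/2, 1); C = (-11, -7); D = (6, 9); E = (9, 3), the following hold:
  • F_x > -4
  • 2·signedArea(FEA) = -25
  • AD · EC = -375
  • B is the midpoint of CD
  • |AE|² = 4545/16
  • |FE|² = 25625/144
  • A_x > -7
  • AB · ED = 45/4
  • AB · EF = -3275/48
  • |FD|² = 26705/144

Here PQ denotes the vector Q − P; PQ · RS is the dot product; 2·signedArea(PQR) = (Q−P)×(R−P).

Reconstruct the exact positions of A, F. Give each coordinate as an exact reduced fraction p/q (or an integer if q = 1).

1. A_x = -27/4  [AD · EC = -375 ∩ AB · ED = 45/4]
2. A_y = -3  [AD · EC = -375 ∩ AB · ED = 45/4]
   → A = (-27/4, -3)
3. F_x = -47/12  [AB · EF = -3275/48 ∩ 2·signedArea(FEA) = -25]
4. F_y = -1/3  [AB · EF = -3275/48 ∩ 2·signedArea(FEA) = -25]
   → F = (-47/12, -1/3)

A = (-27/4, -3)
F = (-47/12, -1/3)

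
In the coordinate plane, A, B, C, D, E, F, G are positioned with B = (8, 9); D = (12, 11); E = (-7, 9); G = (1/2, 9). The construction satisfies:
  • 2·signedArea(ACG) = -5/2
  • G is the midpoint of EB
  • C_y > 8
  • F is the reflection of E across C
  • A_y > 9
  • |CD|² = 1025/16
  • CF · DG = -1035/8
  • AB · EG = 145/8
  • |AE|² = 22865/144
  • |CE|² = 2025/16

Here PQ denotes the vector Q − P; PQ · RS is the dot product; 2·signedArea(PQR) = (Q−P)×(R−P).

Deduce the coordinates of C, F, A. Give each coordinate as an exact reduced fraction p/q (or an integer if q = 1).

A = (67/12, 29/3)
C = (17/4, 9)
F = (31/2, 9)

1. A_x = 67/12  [AB · EG = 145/8]
2. A_y = 29/3  [|AE|² = 22865/144]
   → A = (67/12, 29/3)
3. C_x = 17/4  [line -2/3·x + 61/12·y + -515/12 = 0 ∩ |CE|² = 2025/16]
4. C_y = 9  [line -2/3·x + 61/12·y + -515/12 = 0 ∩ |CE|² = 2025/16]
   → C = (17/4, 9)
5. F_x = 31/2  [CF · DG = -1035/8 ∩ F is the reflection of E across C]
6. F_y = 9  [CF · DG = -1035/8 ∩ F is the reflection of E across C]
   → F = (31/2, 9)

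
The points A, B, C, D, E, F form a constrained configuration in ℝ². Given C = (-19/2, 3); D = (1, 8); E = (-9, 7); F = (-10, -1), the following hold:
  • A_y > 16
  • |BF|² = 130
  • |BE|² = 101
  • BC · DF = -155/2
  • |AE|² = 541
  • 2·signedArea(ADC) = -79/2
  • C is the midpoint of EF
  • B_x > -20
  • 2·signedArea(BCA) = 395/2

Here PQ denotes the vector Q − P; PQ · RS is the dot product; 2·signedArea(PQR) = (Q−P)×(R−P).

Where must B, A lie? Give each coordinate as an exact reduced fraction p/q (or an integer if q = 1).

A = (12, 17)
B = (-19, 6)

1. A_x = 12  [line 5·x + -21/2·y + 237/2 = 0 ∩ |AE|² = 541]
2. A_y = 17  [line 5·x + -21/2·y + 237/2 = 0 ∩ |AE|² = 541]
   → A = (12, 17)
3. B_x = -19  [2·signedArea(BCA) = 395/2 ∩ BC · DF = -155/2]
4. B_y = 6  [2·signedArea(BCA) = 395/2 ∩ BC · DF = -155/2]
   → B = (-19, 6)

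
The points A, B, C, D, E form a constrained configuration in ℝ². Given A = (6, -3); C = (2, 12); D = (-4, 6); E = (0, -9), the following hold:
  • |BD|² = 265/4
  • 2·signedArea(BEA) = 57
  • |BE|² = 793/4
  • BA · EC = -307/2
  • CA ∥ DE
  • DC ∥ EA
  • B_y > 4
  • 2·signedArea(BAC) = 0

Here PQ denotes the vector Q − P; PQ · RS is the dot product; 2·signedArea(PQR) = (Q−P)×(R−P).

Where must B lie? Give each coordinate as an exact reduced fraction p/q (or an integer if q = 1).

B = (4, 9/2)

1. B_x = 4  [2·signedArea(BAC) = 0 ∩ BA · EC = -307/2]
2. B_y = 9/2  [2·signedArea(BAC) = 0 ∩ BA · EC = -307/2]
   → B = (4, 9/2)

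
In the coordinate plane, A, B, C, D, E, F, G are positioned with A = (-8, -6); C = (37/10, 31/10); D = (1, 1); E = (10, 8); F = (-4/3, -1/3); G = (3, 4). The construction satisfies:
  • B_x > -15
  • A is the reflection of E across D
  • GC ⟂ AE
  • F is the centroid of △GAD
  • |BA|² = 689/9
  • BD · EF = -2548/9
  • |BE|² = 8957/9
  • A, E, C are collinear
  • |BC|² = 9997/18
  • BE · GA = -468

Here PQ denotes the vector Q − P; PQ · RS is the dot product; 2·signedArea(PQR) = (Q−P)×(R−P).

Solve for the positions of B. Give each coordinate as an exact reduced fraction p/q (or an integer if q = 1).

1. B_x = -44/3  [BD · EF = -2548/9 ∩ BE · GA = -468]
2. B_y = -35/3  [BD · EF = -2548/9 ∩ BE · GA = -468]
   → B = (-44/3, -35/3)

B = (-44/3, -35/3)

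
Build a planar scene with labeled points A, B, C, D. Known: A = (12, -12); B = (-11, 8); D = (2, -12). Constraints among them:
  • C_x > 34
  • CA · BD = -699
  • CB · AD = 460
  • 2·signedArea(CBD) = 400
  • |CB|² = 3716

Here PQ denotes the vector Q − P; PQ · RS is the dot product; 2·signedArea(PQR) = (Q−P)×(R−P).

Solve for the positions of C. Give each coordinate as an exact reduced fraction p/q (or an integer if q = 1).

1. C_x = 35  [CA · BD = -699 ∩ CB · AD = 460]
2. C_y = -32  [CA · BD = -699 ∩ CB · AD = 460]
   → C = (35, -32)

C = (35, -32)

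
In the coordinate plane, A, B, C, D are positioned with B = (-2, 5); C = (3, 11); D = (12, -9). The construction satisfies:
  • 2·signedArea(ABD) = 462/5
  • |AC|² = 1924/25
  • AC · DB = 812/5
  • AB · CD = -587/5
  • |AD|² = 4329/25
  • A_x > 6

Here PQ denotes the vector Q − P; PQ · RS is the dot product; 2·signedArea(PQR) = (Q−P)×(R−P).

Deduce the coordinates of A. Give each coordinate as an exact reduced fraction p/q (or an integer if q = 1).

1. A_x = 33/5  [AC · DB = 812/5 ∩ AB · CD = -587/5]
2. A_y = 3  [AC · DB = 812/5 ∩ AB · CD = -587/5]
   → A = (33/5, 3)

A = (33/5, 3)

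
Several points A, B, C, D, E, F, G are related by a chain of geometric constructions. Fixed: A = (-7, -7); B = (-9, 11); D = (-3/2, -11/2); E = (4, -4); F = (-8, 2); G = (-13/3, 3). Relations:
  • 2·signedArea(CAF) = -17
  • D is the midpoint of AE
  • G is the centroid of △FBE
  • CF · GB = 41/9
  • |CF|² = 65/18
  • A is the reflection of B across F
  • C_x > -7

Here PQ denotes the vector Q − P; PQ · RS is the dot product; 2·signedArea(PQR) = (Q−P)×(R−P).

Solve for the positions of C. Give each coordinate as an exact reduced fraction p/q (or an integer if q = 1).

1. C_x = -37/6  [2·signedArea(CAF) = -17 ∩ CF · GB = 41/9]
2. C_y = 5/2  [2·signedArea(CAF) = -17 ∩ CF · GB = 41/9]
   → C = (-37/6, 5/2)

C = (-37/6, 5/2)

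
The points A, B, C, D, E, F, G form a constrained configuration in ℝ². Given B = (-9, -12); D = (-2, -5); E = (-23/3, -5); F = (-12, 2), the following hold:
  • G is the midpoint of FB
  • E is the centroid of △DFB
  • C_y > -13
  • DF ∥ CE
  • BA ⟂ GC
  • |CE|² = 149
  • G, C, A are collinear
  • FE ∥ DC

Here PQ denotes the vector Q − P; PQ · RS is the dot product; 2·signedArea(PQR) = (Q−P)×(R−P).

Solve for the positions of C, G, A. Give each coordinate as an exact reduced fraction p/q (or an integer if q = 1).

1. C_x = 7/3  [DF ∥ CE ∩ FE ∥ DC]
2. C_y = -12  [DF ∥ CE ∩ FE ∥ DC]
   → C = (7/3, -12)
3. G_x = -21/2  [G is the midpoint of FB]
4. G_y = -5  [G is the midpoint of FB]
   → G = (-21/2, -5)
5. A_x = -1005/157  [G, C, A are collinear ∩ BA ⟂ GC]
6. A_y = -1136/157  [G, C, A are collinear ∩ BA ⟂ GC]
   → A = (-1005/157, -1136/157)

A = (-1005/157, -1136/157)
C = (7/3, -12)
G = (-21/2, -5)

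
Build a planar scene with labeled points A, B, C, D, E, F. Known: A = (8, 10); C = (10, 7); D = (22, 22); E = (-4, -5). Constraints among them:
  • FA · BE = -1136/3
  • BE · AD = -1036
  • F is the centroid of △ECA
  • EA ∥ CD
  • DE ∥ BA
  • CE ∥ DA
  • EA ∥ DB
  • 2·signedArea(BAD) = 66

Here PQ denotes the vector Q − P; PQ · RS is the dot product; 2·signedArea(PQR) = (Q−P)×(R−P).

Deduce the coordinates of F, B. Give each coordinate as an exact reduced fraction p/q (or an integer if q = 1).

B = (34, 37)
F = (14/3, 4)

1. F_x = 14/3  [F is the centroid of △ECA]
2. F_y = 4  [F is the centroid of △ECA]
   → F = (14/3, 4)
3. B_x = 34  [DE ∥ BA ∩ EA ∥ DB]
4. B_y = 37  [DE ∥ BA ∩ EA ∥ DB]
   → B = (34, 37)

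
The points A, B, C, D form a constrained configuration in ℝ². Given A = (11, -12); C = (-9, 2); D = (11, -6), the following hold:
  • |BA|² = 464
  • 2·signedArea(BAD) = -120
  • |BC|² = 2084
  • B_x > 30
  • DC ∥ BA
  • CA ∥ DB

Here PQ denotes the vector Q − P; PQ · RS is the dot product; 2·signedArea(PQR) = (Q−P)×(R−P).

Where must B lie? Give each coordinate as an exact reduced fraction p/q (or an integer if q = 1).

1. B_x = 31  [DC ∥ BA ∩ CA ∥ DB]
2. B_y = -20  [DC ∥ BA ∩ CA ∥ DB]
   → B = (31, -20)

B = (31, -20)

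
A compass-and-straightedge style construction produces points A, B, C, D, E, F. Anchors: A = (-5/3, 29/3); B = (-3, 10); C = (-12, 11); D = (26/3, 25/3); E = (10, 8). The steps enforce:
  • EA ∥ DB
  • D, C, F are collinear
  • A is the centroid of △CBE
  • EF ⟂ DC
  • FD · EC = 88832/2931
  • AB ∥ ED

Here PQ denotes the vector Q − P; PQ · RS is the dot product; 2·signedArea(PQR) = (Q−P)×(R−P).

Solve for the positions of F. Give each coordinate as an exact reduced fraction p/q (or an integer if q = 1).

1. F_x = 9790/977  [D, C, F are collinear ∩ EF ⟂ DC]
2. F_y = 7971/977  [D, C, F are collinear ∩ EF ⟂ DC]
   → F = (9790/977, 7971/977)

F = (9790/977, 7971/977)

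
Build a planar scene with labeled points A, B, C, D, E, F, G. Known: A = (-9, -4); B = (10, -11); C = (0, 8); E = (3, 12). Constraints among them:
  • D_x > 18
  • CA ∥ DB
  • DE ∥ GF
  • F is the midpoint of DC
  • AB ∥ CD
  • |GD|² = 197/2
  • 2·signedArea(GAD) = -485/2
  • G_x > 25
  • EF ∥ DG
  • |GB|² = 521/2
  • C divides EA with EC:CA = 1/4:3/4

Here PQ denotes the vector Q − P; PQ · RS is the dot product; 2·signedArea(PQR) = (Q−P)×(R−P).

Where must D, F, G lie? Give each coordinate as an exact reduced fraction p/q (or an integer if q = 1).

D = (19, 1)
F = (19/2, 9/2)
G = (51/2, -13/2)

1. D_x = 19  [CA ∥ DB ∩ AB ∥ CD]
2. D_y = 1  [CA ∥ DB ∩ AB ∥ CD]
   → D = (19, 1)
3. F_x = 19/2  [F is the midpoint of DC]
4. F_y = 9/2  [F is the midpoint of DC]
   → F = (19/2, 9/2)
5. G_x = 51/2  [DE ∥ GF ∩ EF ∥ DG]
6. G_y = -13/2  [DE ∥ GF ∩ EF ∥ DG]
   → G = (51/2, -13/2)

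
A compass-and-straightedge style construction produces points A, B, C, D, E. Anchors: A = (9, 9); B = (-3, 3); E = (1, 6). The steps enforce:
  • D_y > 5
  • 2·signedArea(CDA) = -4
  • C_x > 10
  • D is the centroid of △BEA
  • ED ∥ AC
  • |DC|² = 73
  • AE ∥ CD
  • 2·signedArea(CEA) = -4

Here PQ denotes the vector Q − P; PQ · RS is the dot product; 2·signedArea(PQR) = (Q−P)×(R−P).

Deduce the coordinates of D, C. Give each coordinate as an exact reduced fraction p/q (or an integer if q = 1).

C = (31/3, 9)
D = (7/3, 6)

1. D_x = 7/3  [D is the centroid of △BEA]
2. D_y = 6  [D is the centroid of △BEA]
   → D = (7/3, 6)
3. C_x = 31/3  [AE ∥ CD ∩ ED ∥ AC]
4. C_y = 9  [AE ∥ CD ∩ ED ∥ AC]
   → C = (31/3, 9)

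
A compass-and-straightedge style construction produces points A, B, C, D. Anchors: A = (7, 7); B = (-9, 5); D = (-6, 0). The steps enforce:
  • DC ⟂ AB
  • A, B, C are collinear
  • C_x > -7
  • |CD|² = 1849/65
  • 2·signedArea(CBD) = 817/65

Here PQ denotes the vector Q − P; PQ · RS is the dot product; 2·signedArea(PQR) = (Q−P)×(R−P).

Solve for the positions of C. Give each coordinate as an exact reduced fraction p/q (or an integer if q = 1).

C = (-433/65, 344/65)

1. C_x = -433/65  [A, B, C are collinear ∩ DC ⟂ AB]
2. C_y = 344/65  [A, B, C are collinear ∩ DC ⟂ AB]
   → C = (-433/65, 344/65)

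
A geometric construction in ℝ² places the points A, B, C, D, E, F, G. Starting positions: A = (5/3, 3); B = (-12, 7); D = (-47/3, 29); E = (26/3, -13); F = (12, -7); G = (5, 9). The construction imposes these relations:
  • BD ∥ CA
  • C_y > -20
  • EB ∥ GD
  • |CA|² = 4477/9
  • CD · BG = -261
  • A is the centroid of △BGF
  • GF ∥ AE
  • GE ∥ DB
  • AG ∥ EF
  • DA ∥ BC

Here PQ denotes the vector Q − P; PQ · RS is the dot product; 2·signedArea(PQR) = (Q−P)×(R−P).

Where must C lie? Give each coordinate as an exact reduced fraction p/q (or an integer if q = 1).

C = (16/3, -19)

1. C_x = 16/3  [BD ∥ CA ∩ DA ∥ BC]
2. C_y = -19  [BD ∥ CA ∩ DA ∥ BC]
   → C = (16/3, -19)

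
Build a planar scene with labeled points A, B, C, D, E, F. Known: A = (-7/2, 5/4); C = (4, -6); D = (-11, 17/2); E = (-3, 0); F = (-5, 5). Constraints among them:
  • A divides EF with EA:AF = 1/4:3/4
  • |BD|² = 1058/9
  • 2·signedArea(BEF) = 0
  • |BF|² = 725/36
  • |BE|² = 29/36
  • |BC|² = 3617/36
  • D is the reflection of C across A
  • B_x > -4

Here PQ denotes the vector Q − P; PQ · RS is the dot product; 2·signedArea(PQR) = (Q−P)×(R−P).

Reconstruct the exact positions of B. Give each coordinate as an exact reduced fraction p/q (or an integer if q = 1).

1. B_x = -10/3  [line -5·x + -2·y + -15 = 0 ∩ |BD|² = 1058/9]
2. B_y = 5/6  [line -5·x + -2·y + -15 = 0 ∩ |BD|² = 1058/9]
   → B = (-10/3, 5/6)

B = (-10/3, 5/6)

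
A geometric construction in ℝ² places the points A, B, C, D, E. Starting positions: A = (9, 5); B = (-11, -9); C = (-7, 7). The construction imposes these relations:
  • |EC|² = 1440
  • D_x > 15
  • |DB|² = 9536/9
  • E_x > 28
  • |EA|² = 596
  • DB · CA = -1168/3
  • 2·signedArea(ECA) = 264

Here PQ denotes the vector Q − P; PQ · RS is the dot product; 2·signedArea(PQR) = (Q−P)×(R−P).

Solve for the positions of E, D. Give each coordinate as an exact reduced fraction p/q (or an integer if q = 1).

D = (47/3, 29/3)
E = (29, 19)

1. E_x = 29  [line 2·x + 16·y + -362 = 0 ∩ |EC|² = 1440]
2. E_y = 19  [line 2·x + 16·y + -362 = 0 ∩ |EC|² = 1440]
   → E = (29, 19)
3. D_x = 47/3  [line -16·x + 2·y + 694/3 = 0 ∩ |DB|² = 9536/9]
4. D_y = 29/3  [line -16·x + 2·y + 694/3 = 0 ∩ |DB|² = 9536/9]
   → D = (47/3, 29/3)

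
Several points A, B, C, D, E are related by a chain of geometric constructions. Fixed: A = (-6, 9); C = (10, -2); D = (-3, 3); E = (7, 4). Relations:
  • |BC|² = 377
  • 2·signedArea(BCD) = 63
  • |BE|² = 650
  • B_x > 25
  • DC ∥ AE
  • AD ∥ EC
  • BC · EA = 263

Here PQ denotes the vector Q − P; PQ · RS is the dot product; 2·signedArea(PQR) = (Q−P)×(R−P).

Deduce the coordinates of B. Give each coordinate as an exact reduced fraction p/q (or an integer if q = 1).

B = (26, -13)

1. B_x = 26  [2·signedArea(BCD) = 63 ∩ BC · EA = 263]
2. B_y = -13  [2·signedArea(BCD) = 63 ∩ BC · EA = 263]
   → B = (26, -13)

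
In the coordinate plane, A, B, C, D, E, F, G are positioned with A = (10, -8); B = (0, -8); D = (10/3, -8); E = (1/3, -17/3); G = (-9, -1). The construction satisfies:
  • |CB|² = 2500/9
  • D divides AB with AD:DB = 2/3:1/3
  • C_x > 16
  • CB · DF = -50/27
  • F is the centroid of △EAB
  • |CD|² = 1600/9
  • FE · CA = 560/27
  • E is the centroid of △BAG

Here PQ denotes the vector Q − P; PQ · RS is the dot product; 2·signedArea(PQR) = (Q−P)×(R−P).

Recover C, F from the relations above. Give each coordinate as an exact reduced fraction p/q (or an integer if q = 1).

C = (50/3, -8)
F = (31/9, -65/9)

1. F_x = 31/9  [F is the centroid of △EAB]
2. F_y = -65/9  [F is the centroid of △EAB]
   → F = (31/9, -65/9)
3. C_x = 50/3  [CB · DF = -50/27 ∩ FE · CA = 560/27]
4. C_y = -8  [CB · DF = -50/27 ∩ FE · CA = 560/27]
   → C = (50/3, -8)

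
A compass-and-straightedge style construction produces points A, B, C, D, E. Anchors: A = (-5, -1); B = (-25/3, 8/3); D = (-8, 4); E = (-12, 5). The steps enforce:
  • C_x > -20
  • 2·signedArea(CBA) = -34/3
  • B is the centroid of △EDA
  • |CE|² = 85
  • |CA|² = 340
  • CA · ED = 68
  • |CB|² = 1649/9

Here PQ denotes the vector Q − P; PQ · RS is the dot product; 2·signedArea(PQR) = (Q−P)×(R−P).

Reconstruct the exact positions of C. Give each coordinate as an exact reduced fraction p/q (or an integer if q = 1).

C = (-19, 11)

1. C_x = -19  [2·signedArea(CBA) = -34/3 ∩ CA · ED = 68]
2. C_y = 11  [2·signedArea(CBA) = -34/3 ∩ CA · ED = 68]
   → C = (-19, 11)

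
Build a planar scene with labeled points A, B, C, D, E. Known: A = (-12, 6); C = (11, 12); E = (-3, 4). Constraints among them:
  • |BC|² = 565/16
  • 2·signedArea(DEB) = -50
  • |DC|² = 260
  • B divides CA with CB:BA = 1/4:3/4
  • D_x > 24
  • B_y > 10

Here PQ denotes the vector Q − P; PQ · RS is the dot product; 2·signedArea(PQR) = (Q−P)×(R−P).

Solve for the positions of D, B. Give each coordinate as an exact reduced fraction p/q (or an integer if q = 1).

B = (21/4, 21/2)
D = (25, 20)

1. B_x = 21/4  [B divides CA with CB:BA = 1/4:3/4]
2. B_y = 21/2  [B divides CA with CB:BA = 1/4:3/4]
   → B = (21/4, 21/2)
3. D_x = 25  [line -13/2·x + 33/4·y + -5/2 = 0 ∩ |DC|² = 260]
4. D_y = 20  [line -13/2·x + 33/4·y + -5/2 = 0 ∩ |DC|² = 260]
   → D = (25, 20)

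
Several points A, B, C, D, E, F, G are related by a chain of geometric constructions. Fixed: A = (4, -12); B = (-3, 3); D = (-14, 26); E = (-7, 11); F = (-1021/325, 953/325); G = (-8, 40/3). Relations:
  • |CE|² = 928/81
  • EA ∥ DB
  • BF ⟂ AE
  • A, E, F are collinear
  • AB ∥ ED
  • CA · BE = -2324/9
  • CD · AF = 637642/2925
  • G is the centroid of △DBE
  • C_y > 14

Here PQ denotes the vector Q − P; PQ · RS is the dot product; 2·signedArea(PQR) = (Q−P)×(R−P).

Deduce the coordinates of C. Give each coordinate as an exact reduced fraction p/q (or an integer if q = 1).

C = (-25/3, 127/9)

1. C_x = -25/3  [CA · BE = -2324/9 ∩ CD · AF = 637642/2925]
2. C_y = 127/9  [CA · BE = -2324/9 ∩ CD · AF = 637642/2925]
   → C = (-25/3, 127/9)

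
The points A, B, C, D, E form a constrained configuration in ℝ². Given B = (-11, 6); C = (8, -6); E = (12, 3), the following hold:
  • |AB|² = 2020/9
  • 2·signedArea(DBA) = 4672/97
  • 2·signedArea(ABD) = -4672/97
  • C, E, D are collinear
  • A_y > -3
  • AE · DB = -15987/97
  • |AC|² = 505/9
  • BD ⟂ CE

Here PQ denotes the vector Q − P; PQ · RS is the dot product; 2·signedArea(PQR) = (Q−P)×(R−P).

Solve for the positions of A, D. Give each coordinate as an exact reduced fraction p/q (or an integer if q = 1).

A = (5/3, -2)
D = (904/97, -294/97)

1. D_x = 904/97  [C, E, D are collinear ∩ BD ⟂ CE]
2. D_y = -294/97  [C, E, D are collinear ∩ BD ⟂ CE]
   → D = (904/97, -294/97)
3. A_x = 5/3  [AE · DB = -15987/97 ∩ 2·signedArea(DBA) = 4672/97]
4. A_y = -2  [AE · DB = -15987/97 ∩ 2·signedArea(DBA) = 4672/97]
   → A = (5/3, -2)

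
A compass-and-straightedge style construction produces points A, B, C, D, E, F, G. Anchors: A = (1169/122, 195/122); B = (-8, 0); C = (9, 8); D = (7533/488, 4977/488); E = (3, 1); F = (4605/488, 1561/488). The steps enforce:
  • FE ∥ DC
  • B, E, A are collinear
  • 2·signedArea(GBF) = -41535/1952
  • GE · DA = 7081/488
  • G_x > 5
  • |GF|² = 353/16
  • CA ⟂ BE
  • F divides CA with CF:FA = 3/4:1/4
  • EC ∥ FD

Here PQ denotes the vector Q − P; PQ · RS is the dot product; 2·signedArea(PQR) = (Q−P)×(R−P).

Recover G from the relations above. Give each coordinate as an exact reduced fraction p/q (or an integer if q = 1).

1. G_x = 2531/488  [2·signedArea(GBF) = -41535/1952 ∩ GE · DA = 7081/488]
2. G_y = 585/488  [2·signedArea(GBF) = -41535/1952 ∩ GE · DA = 7081/488]
   → G = (2531/488, 585/488)

G = (2531/488, 585/488)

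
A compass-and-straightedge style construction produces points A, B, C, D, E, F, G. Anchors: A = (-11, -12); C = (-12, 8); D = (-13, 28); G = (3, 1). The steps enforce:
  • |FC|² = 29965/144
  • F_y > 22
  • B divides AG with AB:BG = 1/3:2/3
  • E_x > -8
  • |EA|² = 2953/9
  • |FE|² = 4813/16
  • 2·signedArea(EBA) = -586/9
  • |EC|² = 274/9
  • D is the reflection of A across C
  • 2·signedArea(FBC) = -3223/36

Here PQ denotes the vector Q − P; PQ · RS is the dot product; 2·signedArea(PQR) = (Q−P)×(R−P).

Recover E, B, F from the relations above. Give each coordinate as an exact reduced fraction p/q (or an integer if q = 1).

B = (-19/3, -23/3)
E = (-7, 17/3)
F = (-23/2, 269/12)

1. B_x = -19/3  [B divides AG with AB:BG = 1/3:2/3]
2. B_y = -23/3  [B divides AG with AB:BG = 1/3:2/3]
   → B = (-19/3, -23/3)
3. F_x = -23/2  [line -47/3·x + -17/3·y + -1913/36 = 0 ∩ |FC|² = 29965/144]
4. F_y = 269/12  [line -47/3·x + -17/3·y + -1913/36 = 0 ∩ |FC|² = 29965/144]
   → F = (-23/2, 269/12)
5. E_x = -7  [line 13/3·x + -14/3·y + 511/9 = 0 ∩ |EA|² = 2953/9]
6. E_y = 17/3  [line 13/3·x + -14/3·y + 511/9 = 0 ∩ |EA|² = 2953/9]
   → E = (-7, 17/3)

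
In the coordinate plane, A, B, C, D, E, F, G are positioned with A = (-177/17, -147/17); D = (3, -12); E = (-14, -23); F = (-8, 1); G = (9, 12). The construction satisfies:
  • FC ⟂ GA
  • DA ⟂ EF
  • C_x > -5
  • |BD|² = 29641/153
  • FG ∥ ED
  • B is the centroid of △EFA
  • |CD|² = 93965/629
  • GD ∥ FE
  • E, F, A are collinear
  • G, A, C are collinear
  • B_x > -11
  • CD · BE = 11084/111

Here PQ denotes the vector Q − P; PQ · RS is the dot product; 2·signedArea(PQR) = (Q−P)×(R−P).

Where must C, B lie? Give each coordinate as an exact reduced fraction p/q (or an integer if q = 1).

B = (-551/51, -521/51)
C = (-2809/629, -1461/629)

1. C_x = -2809/629  [G, A, C are collinear ∩ FC ⟂ GA]
2. C_y = -1461/629  [G, A, C are collinear ∩ FC ⟂ GA]
   → C = (-2809/629, -1461/629)
3. B_x = -551/51  [B is the centroid of △EFA]
4. B_y = -521/51  [B is the centroid of △EFA]
   → B = (-551/51, -521/51)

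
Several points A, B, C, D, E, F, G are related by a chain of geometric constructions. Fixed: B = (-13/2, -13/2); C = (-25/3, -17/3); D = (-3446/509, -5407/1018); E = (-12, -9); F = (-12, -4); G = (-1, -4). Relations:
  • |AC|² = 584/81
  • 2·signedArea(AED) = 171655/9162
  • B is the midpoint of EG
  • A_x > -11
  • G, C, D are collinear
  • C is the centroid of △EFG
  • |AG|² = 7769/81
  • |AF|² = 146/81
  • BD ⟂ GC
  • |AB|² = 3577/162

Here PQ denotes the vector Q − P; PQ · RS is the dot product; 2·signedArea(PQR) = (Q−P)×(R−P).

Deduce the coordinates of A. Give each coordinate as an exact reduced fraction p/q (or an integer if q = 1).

1. A_x = -97/9  [line -3755/1018·x + 2662/509·y + -145951/9162 = 0 ∩ |AF|² = 146/81]
2. A_y = -41/9  [line -3755/1018·x + 2662/509·y + -145951/9162 = 0 ∩ |AF|² = 146/81]
   → A = (-97/9, -41/9)

A = (-97/9, -41/9)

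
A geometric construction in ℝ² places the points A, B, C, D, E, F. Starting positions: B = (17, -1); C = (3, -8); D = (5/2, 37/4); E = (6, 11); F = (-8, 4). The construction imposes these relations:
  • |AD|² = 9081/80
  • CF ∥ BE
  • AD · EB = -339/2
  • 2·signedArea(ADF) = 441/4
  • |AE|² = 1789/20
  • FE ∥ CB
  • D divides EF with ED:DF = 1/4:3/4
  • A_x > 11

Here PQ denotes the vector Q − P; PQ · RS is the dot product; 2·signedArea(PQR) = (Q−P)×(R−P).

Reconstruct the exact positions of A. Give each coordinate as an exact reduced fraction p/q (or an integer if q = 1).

1. A_x = 56/5  [2·signedArea(ADF) = 441/4 ∩ AD · EB = -339/2]
2. A_y = 31/10  [2·signedArea(ADF) = 441/4 ∩ AD · EB = -339/2]
   → A = (56/5, 31/10)

A = (56/5, 31/10)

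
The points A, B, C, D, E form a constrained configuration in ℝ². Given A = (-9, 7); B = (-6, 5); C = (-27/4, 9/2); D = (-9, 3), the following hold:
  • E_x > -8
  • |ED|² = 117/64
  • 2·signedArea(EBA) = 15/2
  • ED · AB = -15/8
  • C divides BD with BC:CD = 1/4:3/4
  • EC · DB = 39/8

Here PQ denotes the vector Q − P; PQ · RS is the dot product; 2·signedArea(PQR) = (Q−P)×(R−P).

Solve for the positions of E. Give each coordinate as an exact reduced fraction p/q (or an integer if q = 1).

E = (-63/8, 15/4)

1. E_x = -63/8  [2·signedArea(EBA) = 15/2 ∩ ED · AB = -15/8]
2. E_y = 15/4  [2·signedArea(EBA) = 15/2 ∩ ED · AB = -15/8]
   → E = (-63/8, 15/4)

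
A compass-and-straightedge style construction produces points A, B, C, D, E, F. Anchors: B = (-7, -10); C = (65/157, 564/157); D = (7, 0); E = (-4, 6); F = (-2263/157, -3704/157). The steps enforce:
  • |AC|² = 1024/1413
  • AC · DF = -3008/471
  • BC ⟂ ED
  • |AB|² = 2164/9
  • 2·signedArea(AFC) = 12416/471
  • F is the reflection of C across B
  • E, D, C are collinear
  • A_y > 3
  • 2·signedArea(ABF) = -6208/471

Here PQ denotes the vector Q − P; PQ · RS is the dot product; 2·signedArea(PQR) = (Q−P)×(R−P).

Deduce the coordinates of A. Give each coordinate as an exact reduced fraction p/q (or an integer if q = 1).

A = (-1/3, 4)

1. A_x = -1/3  [2·signedArea(AFC) = 12416/471 ∩ AC · DF = -3008/471]
2. A_y = 4  [2·signedArea(AFC) = 12416/471 ∩ AC · DF = -3008/471]
   → A = (-1/3, 4)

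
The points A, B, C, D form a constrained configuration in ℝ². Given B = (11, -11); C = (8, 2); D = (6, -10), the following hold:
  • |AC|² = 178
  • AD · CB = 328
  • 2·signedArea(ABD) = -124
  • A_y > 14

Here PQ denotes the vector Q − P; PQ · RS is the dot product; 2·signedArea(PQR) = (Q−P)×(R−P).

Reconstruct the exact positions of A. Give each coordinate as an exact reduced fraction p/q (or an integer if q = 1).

1. A_x = 5  [AD · CB = 328 ∩ 2·signedArea(ABD) = -124]
2. A_y = 15  [AD · CB = 328 ∩ 2·signedArea(ABD) = -124]
   → A = (5, 15)

A = (5, 15)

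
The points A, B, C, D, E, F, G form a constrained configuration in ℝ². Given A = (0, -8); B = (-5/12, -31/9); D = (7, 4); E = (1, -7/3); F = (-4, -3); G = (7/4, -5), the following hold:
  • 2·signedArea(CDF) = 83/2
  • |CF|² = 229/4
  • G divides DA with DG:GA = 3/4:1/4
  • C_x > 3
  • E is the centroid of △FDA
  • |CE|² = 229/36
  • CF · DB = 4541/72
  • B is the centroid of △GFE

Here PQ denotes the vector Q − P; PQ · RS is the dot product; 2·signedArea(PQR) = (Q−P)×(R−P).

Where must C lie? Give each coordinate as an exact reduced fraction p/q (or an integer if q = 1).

1. C_x = 7/2  [2·signedArea(CDF) = 83/2 ∩ CF · DB = 4541/72]
2. C_y = -2  [2·signedArea(CDF) = 83/2 ∩ CF · DB = 4541/72]
   → C = (7/2, -2)

C = (7/2, -2)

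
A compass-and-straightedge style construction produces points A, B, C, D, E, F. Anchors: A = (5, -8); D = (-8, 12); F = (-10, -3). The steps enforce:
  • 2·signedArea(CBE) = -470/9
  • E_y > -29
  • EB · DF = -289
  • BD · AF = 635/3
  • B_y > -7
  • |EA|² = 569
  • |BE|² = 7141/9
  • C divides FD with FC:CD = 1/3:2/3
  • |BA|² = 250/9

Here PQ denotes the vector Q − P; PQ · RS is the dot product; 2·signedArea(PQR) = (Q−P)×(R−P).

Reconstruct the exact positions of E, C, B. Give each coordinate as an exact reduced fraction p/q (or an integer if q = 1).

B = (0, -19/3)
C = (-28/3, 2)
E = (18, -28)

1. C_x = -28/3  [C divides FD with FC:CD = 1/3:2/3]
2. C_y = 2  [C divides FD with FC:CD = 1/3:2/3]
   → C = (-28/3, 2)
3. B_x = 0  [line 15·x + -5·y + -95/3 = 0 ∩ |BA|² = 250/9]
4. B_y = -19/3  [line 15·x + -5·y + -95/3 = 0 ∩ |BA|² = 250/9]
   → B = (0, -19/3)
5. E_x = 18  [EB · DF = -289 ∩ 2·signedArea(CBE) = -470/9]
6. E_y = -28  [EB · DF = -289 ∩ 2·signedArea(CBE) = -470/9]
   → E = (18, -28)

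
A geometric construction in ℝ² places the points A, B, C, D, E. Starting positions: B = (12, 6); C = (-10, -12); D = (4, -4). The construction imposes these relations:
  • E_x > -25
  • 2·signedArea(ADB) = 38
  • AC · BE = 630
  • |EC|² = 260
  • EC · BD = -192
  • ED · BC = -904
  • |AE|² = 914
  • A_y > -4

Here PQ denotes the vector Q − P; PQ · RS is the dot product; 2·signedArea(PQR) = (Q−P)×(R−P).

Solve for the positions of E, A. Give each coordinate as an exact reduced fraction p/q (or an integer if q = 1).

A = (1, -3)
E = (-24, -20)

1. E_x = -24  [ED · BC = -904 ∩ EC · BD = -192]
2. E_y = -20  [ED · BC = -904 ∩ EC · BD = -192]
   → E = (-24, -20)
3. A_x = 1  [2·signedArea(ADB) = 38 ∩ AC · BE = 630]
4. A_y = -3  [2·signedArea(ADB) = 38 ∩ AC · BE = 630]
   → A = (1, -3)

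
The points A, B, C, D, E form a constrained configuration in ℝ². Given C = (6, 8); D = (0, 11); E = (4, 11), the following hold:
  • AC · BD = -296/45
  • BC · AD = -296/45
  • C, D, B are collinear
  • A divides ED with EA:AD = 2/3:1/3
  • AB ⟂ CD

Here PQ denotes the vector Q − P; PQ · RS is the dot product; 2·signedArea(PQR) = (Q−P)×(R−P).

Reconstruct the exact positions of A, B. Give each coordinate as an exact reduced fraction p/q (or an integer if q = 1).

1. A_x = 4/3  [A divides ED with EA:AD = 2/3:1/3]
2. A_y = 11  [A divides ED with EA:AD = 2/3:1/3]
   → A = (4/3, 11)
3. B_x = 16/15  [C, D, B are collinear ∩ AB ⟂ CD]
4. B_y = 157/15  [C, D, B are collinear ∩ AB ⟂ CD]
   → B = (16/15, 157/15)

A = (4/3, 11)
B = (16/15, 157/15)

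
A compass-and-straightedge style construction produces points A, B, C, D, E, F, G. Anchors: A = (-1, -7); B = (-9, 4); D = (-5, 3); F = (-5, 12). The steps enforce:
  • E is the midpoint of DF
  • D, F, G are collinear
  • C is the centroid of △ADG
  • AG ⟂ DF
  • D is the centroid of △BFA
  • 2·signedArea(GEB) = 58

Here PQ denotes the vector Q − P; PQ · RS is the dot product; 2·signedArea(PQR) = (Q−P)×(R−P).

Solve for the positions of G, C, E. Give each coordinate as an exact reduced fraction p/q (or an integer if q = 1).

1. G_x = -5  [D, F, G are collinear ∩ AG ⟂ DF]
2. G_y = -7  [D, F, G are collinear ∩ AG ⟂ DF]
   → G = (-5, -7)
3. C_x = -11/3  [C is the centroid of △ADG]
4. C_y = -11/3  [C is the centroid of △ADG]
   → C = (-11/3, -11/3)
5. E_x = -5  [E is the midpoint of DF]
6. E_y = 15/2  [E is the midpoint of DF]
   → E = (-5, 15/2)

C = (-11/3, -11/3)
E = (-5, 15/2)
G = (-5, -7)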